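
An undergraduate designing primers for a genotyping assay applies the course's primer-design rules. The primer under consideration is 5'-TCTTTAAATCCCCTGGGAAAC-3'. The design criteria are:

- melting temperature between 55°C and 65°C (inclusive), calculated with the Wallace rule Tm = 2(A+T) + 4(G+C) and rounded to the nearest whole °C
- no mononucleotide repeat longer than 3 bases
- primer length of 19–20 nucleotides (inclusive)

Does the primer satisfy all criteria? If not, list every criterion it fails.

Base counts: A=6, T=6, G=3, C=6 (length 21).
Tm: Tm = 2·12 + 4·9 = 60°C ✓
homopolymer run: longest run = 4, exceeds 3 ✗
length: length 21, outside 19–20 ✗

Fails: homopolymer run, length.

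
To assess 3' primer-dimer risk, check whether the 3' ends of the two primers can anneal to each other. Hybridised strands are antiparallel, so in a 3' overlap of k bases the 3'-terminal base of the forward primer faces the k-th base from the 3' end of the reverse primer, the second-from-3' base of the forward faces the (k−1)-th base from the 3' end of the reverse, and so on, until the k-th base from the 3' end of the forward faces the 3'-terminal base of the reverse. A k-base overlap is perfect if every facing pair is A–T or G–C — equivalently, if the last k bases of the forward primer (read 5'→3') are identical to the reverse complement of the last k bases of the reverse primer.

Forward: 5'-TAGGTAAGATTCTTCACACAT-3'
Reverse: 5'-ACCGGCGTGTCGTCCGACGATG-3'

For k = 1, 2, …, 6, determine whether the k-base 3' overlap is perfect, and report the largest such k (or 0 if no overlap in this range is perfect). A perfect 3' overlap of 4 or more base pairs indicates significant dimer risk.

Longest perfect overlap: 3 complementary base pairs; below the dimer-risk threshold (threshold 4).

Last 6 bases (5'→3') — forward …ACACAT, reverse …ACGATG.
Reverse complement of the reverse primer's last 6 bases: CATCGT; its first k bases are the reverse complement of the reverse primer's last k bases, so a perfect k-base overlap needs the forward primer's last k bases to equal them.
Comparing (forward last k vs required): k=1: T vs C ✗; k=2: AT vs CA ✗; k=3: CAT vs CAT ✓; k=4: ACAT vs CATC ✗; k=5: CACAT vs CATCG ✗; k=6: ACACAT vs CATCGT ✗.
Only k = 3 is perfect, so the longest perfect 3' overlap is 3.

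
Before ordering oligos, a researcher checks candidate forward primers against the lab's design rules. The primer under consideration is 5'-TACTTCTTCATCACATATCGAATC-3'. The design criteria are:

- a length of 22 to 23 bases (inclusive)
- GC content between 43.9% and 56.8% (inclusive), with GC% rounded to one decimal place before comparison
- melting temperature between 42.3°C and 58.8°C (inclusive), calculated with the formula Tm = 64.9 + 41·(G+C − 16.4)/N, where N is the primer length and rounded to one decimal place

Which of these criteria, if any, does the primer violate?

Fails: length, GC content.

Base counts: A=7, T=9, G=1, C=7 (length 24).
length: length 24, outside 22–23 ✗
GC content: GC 8/24 = 33.3%, outside 43.9–56.8% ✗
Tm: Tm = 64.9 + 41·(8 − 16.4)/24 = 50.6°C ✓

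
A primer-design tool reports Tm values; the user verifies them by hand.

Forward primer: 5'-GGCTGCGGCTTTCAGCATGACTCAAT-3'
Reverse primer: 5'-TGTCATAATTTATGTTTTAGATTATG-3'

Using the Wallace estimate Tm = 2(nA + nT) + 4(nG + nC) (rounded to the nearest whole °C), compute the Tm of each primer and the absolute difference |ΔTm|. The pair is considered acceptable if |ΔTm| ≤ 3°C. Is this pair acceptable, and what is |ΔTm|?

Forward: A=5 T=7 G=7 C=7 → Tm = 2·12 + 4·14 = 80°C.
Reverse: A=7 T=14 G=4 C=1 → Tm = 2·21 + 4·5 = 62°C.
|ΔTm| = |80 − 62| = 18°C, > 3°C.

|ΔTm| = 18°C; the pair is not acceptable.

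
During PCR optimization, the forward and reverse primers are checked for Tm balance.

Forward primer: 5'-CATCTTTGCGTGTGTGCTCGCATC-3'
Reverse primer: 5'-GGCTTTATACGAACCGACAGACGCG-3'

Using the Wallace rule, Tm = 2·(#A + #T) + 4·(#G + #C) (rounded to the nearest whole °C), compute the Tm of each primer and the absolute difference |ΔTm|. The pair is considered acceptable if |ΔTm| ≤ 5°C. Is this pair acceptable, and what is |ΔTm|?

|ΔTm| = 4°C; the pair is acceptable.

Forward: A=2 T=9 G=6 C=7 → Tm = 2·11 + 4·13 = 74°C.
Reverse: A=7 T=4 G=7 C=7 → Tm = 2·11 + 4·14 = 78°C.
|ΔTm| = |74 − 78| = 4°C, ≤ 5°C.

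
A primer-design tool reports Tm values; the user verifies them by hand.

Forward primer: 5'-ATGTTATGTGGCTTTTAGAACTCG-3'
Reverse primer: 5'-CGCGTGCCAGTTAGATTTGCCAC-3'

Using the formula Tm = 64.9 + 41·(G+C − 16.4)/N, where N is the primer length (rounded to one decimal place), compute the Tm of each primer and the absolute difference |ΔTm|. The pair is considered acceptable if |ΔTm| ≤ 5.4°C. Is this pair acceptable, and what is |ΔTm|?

|ΔTm| = 6.5°C; the pair is not acceptable.

Forward: G+C = 9, N = 24 → Tm = 64.9 + 41·(9 − 16.4)/24 = 52.3°C.
Reverse: G+C = 13, N = 23 → Tm = 64.9 + 41·(13 − 16.4)/23 = 58.8°C.
|ΔTm| = |52.3 − 58.8| = 6.5°C, > 5.4°C.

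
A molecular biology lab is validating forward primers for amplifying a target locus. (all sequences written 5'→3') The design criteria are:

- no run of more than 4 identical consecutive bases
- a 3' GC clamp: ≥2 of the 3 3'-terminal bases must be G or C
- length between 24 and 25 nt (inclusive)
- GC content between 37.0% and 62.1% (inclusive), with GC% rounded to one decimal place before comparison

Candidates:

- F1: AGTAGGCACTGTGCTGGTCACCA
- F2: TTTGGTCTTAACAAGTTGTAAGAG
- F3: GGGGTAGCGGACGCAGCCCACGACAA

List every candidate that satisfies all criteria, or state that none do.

F1 (23 nt, A=5 T=5 G=7 C=6): longest run = 2 ✓; 3' end CCA has 2 G/C ✓; length 23, outside 24–25 ✗; GC 13/23 = 56.5% ✓ — fails.
F2 (24 nt, A=7 T=9 G=6 C=2): longest run = 3 ✓; 3' end GAG has 2 G/C ✓; length 24 ✓; GC 8/24 = 33.3%, outside 37.0–62.1% ✗ — fails.
F3 (26 nt, A=7 T=1 G=10 C=8): longest run = 4 ✓; 3' end CAA has 1 G/C, need ≥2 ✗; length 26, outside 24–25 ✗; GC 18/26 = 69.2%, outside 37.0–62.1% ✗ — fails.

None of the candidates satisfy all criteria.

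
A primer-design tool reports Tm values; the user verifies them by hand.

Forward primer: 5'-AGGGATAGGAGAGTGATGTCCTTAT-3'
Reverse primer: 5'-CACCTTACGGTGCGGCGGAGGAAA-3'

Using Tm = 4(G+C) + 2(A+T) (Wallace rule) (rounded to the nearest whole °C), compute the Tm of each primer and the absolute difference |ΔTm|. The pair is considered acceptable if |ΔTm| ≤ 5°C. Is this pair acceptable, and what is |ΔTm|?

|ΔTm| = 6°C; the pair is not acceptable.

Forward: A=7 T=7 G=9 C=2 → Tm = 2·14 + 4·11 = 72°C.
Reverse: A=6 T=3 G=9 C=6 → Tm = 2·9 + 4·15 = 78°C.
|ΔTm| = |72 − 78| = 6°C, > 5°C.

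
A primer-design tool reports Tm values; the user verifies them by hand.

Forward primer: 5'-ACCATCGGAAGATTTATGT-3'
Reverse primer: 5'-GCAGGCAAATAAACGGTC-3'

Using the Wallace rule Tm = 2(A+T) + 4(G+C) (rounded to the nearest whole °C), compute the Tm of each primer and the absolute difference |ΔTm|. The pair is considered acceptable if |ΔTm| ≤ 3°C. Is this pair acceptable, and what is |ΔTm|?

Forward: A=6 T=6 G=4 C=3 → Tm = 2·12 + 4·7 = 52°C.
Reverse: A=7 T=2 G=5 C=4 → Tm = 2·9 + 4·9 = 54°C.
|ΔTm| = |52 − 54| = 2°C, ≤ 3°C.

|ΔTm| = 2°C; the pair is acceptable.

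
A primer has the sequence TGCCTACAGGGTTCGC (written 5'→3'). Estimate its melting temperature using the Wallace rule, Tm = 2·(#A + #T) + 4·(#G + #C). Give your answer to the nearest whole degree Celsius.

52°C

Base counts: A=2, T=4, G=5, C=5 (length 16).
Tm = 2·(2+4) + 4·(5+5) = 2·6 + 4·10 = 12 + 40 = 52°C.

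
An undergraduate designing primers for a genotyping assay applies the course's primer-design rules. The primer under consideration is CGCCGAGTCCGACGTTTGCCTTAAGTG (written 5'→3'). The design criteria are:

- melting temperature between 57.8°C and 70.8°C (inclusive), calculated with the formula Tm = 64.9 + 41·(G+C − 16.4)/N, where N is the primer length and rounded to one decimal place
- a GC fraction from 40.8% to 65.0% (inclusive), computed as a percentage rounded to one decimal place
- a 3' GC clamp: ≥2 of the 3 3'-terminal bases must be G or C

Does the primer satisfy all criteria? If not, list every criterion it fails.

Meets all criteria.

Base counts: A=4, T=7, G=8, C=8 (length 27).
Tm: Tm = 64.9 + 41·(16 − 16.4)/27 = 64.3°C ✓
GC content: GC 16/27 = 59.3% ✓
GC clamp: 3' end GTG has 2 G/C ✓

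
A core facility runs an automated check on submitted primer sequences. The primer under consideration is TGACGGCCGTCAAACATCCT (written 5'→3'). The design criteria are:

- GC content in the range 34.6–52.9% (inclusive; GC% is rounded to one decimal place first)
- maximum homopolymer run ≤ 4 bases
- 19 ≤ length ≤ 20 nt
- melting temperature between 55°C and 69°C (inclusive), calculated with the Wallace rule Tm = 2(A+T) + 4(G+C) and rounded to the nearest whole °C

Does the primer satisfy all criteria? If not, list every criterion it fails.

Fails: GC content.

Base counts: A=5, T=4, G=4, C=7 (length 20).
GC content: GC 11/20 = 55.0%, outside 34.6–52.9% ✗
homopolymer run: longest run = 3 ✓
length: length 20 ✓
Tm: Tm = 2·9 + 4·11 = 62°C ✓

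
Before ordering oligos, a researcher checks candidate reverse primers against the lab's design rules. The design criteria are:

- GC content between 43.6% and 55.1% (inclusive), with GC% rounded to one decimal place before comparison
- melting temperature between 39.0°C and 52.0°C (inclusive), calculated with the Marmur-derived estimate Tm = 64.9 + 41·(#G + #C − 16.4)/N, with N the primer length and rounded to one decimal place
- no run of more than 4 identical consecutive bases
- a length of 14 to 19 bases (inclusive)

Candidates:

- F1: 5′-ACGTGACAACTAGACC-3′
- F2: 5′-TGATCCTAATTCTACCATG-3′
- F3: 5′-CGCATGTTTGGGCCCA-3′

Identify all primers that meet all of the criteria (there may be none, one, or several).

F1 only.

F1 (16 nt, A=6 T=2 G=3 C=5): GC 8/16 = 50.0% ✓; Tm = 64.9 + 41·(8 − 16.4)/16 = 43.4°C ✓; longest run = 2 ✓; length 16 ✓ — passes.
F2 (19 nt, A=5 T=7 G=2 C=5): GC 7/19 = 36.8%, outside 43.6–55.1% ✗; Tm = 64.9 + 41·(7 − 16.4)/19 = 44.6°C ✓; longest run = 2 ✓; length 19 ✓ — fails.
F3 (16 nt, A=2 T=4 G=5 C=5): GC 10/16 = 62.5%, outside 43.6–55.1% ✗; Tm = 64.9 + 41·(10 − 16.4)/16 = 48.5°C ✓; longest run = 3 ✓; length 16 ✓ — fails.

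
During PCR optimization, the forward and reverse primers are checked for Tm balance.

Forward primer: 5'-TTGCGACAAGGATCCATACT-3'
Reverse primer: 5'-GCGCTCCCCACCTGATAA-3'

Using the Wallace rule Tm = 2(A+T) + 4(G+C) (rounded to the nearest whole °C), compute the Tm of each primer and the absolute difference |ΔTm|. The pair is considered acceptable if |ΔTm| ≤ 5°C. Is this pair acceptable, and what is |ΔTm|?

|ΔTm| = 0°C; the pair is acceptable.

Forward: A=6 T=5 G=4 C=5 → Tm = 2·11 + 4·9 = 58°C.
Reverse: A=4 T=3 G=3 C=8 → Tm = 2·7 + 4·11 = 58°C.
|ΔTm| = |58 − 58| = 0°C, ≤ 5°C.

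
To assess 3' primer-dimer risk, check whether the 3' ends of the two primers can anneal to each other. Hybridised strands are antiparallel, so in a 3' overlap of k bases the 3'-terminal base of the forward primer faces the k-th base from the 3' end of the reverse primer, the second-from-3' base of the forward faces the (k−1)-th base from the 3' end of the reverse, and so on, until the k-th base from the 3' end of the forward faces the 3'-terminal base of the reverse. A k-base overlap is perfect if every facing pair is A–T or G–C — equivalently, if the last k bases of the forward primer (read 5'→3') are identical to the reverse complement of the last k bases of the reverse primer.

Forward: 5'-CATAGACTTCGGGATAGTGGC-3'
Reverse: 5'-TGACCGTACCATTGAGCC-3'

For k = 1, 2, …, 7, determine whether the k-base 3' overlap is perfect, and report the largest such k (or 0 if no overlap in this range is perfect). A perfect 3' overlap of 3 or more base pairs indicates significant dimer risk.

Last 7 bases (5'→3') — forward …TAGTGGC, reverse …TTGAGCC.
Reverse complement of the reverse primer's last 7 bases: GGCTCAA; its first k bases are the reverse complement of the reverse primer's last k bases, so a perfect k-base overlap needs the forward primer's last k bases to equal them.
Comparing (forward last k vs required): k=1: C vs G ✗; k=2: GC vs GG ✗; k=3: GGC vs GGC ✓; k=4: TGGC vs GGCT ✗; k=5: GTGGC vs GGCTC ✗; k=6: AGTGGC vs GGCTCA ✗; k=7: TAGTGGC vs GGCTCAA ✗.
Only k = 3 is perfect, so the longest perfect 3' overlap is 3.

Longest perfect overlap: 3 complementary base pairs; significant dimer risk (threshold 3).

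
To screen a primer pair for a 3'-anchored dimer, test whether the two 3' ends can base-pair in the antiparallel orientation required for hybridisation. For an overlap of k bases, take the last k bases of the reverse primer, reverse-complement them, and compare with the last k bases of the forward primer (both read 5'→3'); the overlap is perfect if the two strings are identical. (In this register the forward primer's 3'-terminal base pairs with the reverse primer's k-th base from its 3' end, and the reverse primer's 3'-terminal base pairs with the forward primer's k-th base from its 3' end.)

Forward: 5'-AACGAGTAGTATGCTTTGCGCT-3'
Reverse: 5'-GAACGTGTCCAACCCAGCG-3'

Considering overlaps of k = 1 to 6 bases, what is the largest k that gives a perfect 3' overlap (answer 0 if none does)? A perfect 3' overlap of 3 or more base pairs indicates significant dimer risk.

Last 6 bases (5'→3') — forward …TGCGCT, reverse …CCAGCG.
Reverse complement of the reverse primer's last 6 bases: CGCTGG; its first k bases are the reverse complement of the reverse primer's last k bases, so a perfect k-base overlap needs the forward primer's last k bases to equal them.
Comparing (forward last k vs required): k=1: T vs C ✗; k=2: CT vs CG ✗; k=3: GCT vs CGC ✗; k=4: CGCT vs CGCT ✓; k=5: GCGCT vs CGCTG ✗; k=6: TGCGCT vs CGCTGG ✗.
Only k = 4 is perfect, so the longest perfect 3' overlap is 4.

Longest perfect overlap: 4 complementary base pairs; significant dimer risk (threshold 3).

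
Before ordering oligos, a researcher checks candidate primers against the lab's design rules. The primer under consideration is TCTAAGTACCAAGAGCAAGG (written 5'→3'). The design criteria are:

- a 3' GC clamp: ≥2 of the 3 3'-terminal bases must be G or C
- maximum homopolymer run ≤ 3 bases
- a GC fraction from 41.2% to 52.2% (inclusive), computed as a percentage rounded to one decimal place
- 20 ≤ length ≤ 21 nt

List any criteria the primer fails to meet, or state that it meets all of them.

Base counts: A=8, T=3, G=5, C=4 (length 20).
GC clamp: 3' end AGG has 2 G/C ✓
homopolymer run: longest run = 2 ✓
GC content: GC 9/20 = 45.0% ✓
length: length 20 ✓

Meets all criteria.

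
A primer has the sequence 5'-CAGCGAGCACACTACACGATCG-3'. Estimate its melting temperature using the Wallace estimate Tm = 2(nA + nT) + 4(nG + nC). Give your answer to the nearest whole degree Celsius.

Base counts: A=7, T=2, G=5, C=8 (length 22).
Tm = 2·(7+2) + 4·(5+8) = 2·9 + 4·13 = 18 + 52 = 70°C.

70°C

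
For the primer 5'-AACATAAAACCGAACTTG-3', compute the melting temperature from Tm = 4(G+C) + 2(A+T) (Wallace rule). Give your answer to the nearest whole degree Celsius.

48°C

Base counts: A=9, T=3, G=2, C=4 (length 18).
Tm = 2·(9+3) + 4·(2+4) = 2·12 + 4·6 = 24 + 24 = 48°C.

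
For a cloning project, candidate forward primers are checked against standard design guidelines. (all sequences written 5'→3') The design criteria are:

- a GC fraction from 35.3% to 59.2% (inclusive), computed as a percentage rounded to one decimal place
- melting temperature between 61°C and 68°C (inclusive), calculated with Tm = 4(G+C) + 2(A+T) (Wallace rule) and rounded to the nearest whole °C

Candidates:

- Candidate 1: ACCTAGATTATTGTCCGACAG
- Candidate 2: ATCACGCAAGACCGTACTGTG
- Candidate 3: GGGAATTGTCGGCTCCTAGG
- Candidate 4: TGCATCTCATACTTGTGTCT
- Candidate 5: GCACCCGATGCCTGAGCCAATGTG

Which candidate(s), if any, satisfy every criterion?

Candidate 2 only.

Candidate 1 (21 nt, A=6 T=6 G=4 C=5): GC 9/21 = 42.9% ✓; Tm = 2·12 + 4·9 = 60°C, outside 61–68°C ✗ — fails.
Candidate 2 (21 nt, A=6 T=4 G=5 C=6): GC 11/21 = 52.4% ✓; Tm = 2·10 + 4·11 = 64°C ✓ — passes.
Candidate 3 (20 nt, A=3 T=5 G=8 C=4): GC 12/20 = 60.0%, outside 35.3–59.2% ✗; Tm = 2·8 + 4·12 = 64°C ✓ — fails.
Candidate 4 (20 nt, A=3 T=9 G=3 C=5): GC 8/20 = 40.0% ✓; Tm = 2·12 + 4·8 = 56°C, outside 61–68°C ✗ — fails.
Candidate 5 (24 nt, A=5 T=4 G=7 C=8): GC 15/24 = 62.5%, outside 35.3–59.2% ✗; Tm = 2·9 + 4·15 = 78°C, outside 61–68°C ✗ — fails.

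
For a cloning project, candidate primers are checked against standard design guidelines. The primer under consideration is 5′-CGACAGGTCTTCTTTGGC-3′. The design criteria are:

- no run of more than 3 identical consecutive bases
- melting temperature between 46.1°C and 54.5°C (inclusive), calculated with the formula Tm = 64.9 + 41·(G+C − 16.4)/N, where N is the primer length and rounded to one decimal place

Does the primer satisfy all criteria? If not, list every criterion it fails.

Meets all criteria.

Base counts: A=2, T=6, G=5, C=5 (length 18).
homopolymer run: longest run = 3 ✓
Tm: Tm = 64.9 + 41·(10 − 16.4)/18 = 50.3°C ✓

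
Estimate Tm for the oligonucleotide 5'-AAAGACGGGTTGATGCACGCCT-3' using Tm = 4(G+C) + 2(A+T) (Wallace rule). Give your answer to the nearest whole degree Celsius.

68°C

Base counts: A=6, T=4, G=7, C=5 (length 22).
Tm = 2·(6+4) + 4·(7+5) = 2·10 + 4·12 = 20 + 48 = 68°C.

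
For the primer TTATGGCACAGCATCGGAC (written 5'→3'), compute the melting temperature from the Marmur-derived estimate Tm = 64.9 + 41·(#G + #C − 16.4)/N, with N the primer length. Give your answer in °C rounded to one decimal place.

Base counts: A=5, T=4, G=5, C=5; G+C = 10, N = 19.
Tm = 64.9 + 41·(10 − 16.4)/19 = 64.9 + -262.40/19 = 51.1°C.

51.1°C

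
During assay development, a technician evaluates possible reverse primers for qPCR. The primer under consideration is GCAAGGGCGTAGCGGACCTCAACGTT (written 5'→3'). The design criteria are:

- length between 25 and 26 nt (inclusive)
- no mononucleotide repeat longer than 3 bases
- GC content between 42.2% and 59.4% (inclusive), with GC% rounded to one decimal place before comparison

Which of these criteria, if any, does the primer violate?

Fails: GC content.

Base counts: A=6, T=4, G=9, C=7 (length 26).
length: length 26 ✓
homopolymer run: longest run = 3 ✓
GC content: GC 16/26 = 61.5%, outside 42.2–59.4% ✗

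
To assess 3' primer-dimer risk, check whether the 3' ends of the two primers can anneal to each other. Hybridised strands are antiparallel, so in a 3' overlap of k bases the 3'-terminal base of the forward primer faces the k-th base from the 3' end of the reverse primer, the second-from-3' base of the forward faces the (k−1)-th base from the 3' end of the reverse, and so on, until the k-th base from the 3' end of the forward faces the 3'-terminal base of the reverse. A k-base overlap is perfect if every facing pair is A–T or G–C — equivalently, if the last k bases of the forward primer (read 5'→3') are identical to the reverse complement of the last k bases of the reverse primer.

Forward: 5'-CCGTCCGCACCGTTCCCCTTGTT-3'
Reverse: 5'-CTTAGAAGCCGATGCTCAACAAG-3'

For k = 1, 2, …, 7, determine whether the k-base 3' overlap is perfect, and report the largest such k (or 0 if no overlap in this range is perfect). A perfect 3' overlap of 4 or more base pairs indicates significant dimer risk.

Longest perfect overlap: 6 complementary base pairs; significant dimer risk (threshold 4).

Last 7 bases (5'→3') — forward …CCTTGTT, reverse …CAACAAG.
Reverse complement of the reverse primer's last 7 bases: CTTGTTG; its first k bases are the reverse complement of the reverse primer's last k bases, so a perfect k-base overlap needs the forward primer's last k bases to equal them.
Comparing (forward last k vs required): k=1: T vs C ✗; k=2: TT vs CT ✗; k=3: GTT vs CTT ✗; k=4: TGTT vs CTTG ✗; k=5: TTGTT vs CTTGT ✗; k=6: CTTGTT vs CTTGTT ✓; k=7: CCTTGTT vs CTTGTTG ✗.
Only k = 6 is perfect, so the longest perfect 3' overlap is 6.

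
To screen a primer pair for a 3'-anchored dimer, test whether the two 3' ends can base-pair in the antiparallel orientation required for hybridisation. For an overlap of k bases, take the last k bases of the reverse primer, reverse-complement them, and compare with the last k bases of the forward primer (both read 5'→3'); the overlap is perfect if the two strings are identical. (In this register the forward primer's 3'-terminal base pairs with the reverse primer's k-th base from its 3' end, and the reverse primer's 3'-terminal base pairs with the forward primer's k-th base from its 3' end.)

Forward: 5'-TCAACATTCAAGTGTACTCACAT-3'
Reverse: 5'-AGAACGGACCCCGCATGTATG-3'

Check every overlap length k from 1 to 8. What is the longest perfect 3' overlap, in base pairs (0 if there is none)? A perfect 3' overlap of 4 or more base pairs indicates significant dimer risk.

Longest perfect overlap: 3 complementary base pairs; below the dimer-risk threshold (threshold 4).

Last 8 bases (5'→3') — forward …ACTCACAT, reverse …CATGTATG.
Reverse complement of the reverse primer's last 8 bases: CATACATG; its first k bases are the reverse complement of the reverse primer's last k bases, so a perfect k-base overlap needs the forward primer's last k bases to equal them.
Comparing (forward last k vs required): k=1: T vs C ✗; k=2: AT vs CA ✗; k=3: CAT vs CAT ✓; k=4: ACAT vs CATA ✗; k=5: CACAT vs CATAC ✗; k=6: TCACAT vs CATACA ✗; k=7: CTCACAT vs CATACAT ✗; k=8: ACTCACAT vs CATACATG ✗.
Only k = 3 is perfect, so the longest perfect 3' overlap is 3.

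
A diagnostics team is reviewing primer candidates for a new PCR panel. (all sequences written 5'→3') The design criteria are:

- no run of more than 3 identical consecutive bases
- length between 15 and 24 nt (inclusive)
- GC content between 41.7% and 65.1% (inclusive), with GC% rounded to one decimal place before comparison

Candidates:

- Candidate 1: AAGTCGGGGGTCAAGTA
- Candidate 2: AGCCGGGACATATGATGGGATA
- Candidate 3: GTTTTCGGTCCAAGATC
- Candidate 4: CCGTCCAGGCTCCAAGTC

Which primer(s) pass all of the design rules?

Candidate 2 only.

Candidate 1 (17 nt, A=5 T=3 G=7 C=2): longest run = 5, exceeds 3 ✗; length 17 ✓; GC 9/17 = 52.9% ✓ — fails.
Candidate 2 (22 nt, A=7 T=4 G=8 C=3): longest run = 3 ✓; length 22 ✓; GC 11/22 = 50.0% ✓ — passes.
Candidate 3 (17 nt, A=3 T=6 G=4 C=4): longest run = 4, exceeds 3 ✗; length 17 ✓; GC 8/17 = 47.1% ✓ — fails.
Candidate 4 (18 nt, A=3 T=3 G=4 C=8): longest run = 2 ✓; length 18 ✓; GC 12/18 = 66.7%, outside 41.7–65.1% ✗ — fails.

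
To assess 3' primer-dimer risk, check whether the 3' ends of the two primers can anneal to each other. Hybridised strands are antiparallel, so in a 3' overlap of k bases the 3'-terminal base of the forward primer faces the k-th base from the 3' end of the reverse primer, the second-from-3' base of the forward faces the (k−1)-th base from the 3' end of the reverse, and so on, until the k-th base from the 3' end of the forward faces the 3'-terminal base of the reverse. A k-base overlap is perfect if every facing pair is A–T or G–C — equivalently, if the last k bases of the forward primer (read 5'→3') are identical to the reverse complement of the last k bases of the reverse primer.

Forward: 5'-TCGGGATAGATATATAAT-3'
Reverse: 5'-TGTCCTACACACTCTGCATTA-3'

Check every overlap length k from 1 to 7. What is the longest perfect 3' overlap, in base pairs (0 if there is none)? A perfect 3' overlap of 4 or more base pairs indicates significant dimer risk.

Longest perfect overlap: 4 complementary base pairs; significant dimer risk (threshold 4).

Last 7 bases (5'→3') — forward …ATATAAT, reverse …TGCATTA.
Reverse complement of the reverse primer's last 7 bases: TAATGCA; its first k bases are the reverse complement of the reverse primer's last k bases, so a perfect k-base overlap needs the forward primer's last k bases to equal them.
Comparing (forward last k vs required): k=1: T vs T ✓; k=2: AT vs TA ✗; k=3: AAT vs TAA ✗; k=4: TAAT vs TAAT ✓; k=5: ATAAT vs TAATG ✗; k=6: TATAAT vs TAATGC ✗; k=7: ATATAAT vs TAATGCA ✗.
Perfect overlaps at k = 1, 4; the largest is 4.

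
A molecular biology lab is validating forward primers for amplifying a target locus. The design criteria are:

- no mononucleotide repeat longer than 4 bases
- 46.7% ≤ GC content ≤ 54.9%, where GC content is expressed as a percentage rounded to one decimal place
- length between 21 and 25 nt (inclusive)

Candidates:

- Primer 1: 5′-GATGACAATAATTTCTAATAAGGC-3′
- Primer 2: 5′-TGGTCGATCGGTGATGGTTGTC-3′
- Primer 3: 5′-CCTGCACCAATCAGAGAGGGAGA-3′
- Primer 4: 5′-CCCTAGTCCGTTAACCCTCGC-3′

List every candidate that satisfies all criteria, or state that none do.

Primer 2 only.

Primer 1 (24 nt, A=10 T=7 G=4 C=3): longest run = 3 ✓; GC 7/24 = 29.2%, outside 46.7–54.9% ✗; length 24 ✓ — fails.
Primer 2 (22 nt, A=2 T=8 G=9 C=3): longest run = 2 ✓; GC 12/22 = 54.5% ✓; length 22 ✓ — passes.
Primer 3 (23 nt, A=8 T=2 G=7 C=6): longest run = 3 ✓; GC 13/23 = 56.5%, outside 46.7–54.9% ✗; length 23 ✓ — fails.
Primer 4 (21 nt, A=3 T=5 G=3 C=10): longest run = 3 ✓; GC 13/21 = 61.9%, outside 46.7–54.9% ✗; length 21 ✓ — fails.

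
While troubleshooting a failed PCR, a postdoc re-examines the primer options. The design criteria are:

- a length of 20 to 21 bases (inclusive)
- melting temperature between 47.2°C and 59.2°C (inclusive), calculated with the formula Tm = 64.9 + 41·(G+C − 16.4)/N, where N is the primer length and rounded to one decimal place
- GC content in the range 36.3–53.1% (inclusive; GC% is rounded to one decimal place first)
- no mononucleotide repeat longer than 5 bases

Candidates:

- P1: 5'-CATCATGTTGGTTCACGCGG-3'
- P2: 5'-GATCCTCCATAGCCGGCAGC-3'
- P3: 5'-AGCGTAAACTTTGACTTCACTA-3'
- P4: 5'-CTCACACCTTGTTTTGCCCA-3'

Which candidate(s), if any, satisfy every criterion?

P1 (20 nt, A=3 T=6 G=6 C=5): length 20 ✓; Tm = 64.9 + 41·(11 − 16.4)/20 = 53.8°C ✓; GC 11/20 = 55.0%, outside 36.3–53.1% ✗; longest run = 2 ✓ — fails.
P2 (20 nt, A=4 T=3 G=5 C=8): length 20 ✓; Tm = 64.9 + 41·(13 − 16.4)/20 = 57.9°C ✓; GC 13/20 = 65.0%, outside 36.3–53.1% ✗; longest run = 2 ✓ — fails.
P3 (22 nt, A=7 T=7 G=3 C=5): length 22, outside 20–21 ✗; Tm = 64.9 + 41·(8 − 16.4)/22 = 49.2°C ✓; GC 8/22 = 36.4% ✓; longest run = 3 ✓ — fails.
P4 (20 nt, A=3 T=7 G=2 C=8): length 20 ✓; Tm = 64.9 + 41·(10 − 16.4)/20 = 51.8°C ✓; GC 10/20 = 50.0% ✓; longest run = 4 ✓ — passes.

P4 only.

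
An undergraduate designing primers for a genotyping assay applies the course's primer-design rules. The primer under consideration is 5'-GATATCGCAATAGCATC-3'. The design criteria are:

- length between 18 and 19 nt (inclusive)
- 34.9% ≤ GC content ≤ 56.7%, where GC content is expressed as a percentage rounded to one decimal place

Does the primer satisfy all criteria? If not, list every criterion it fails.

Base counts: A=6, T=4, G=3, C=4 (length 17).
length: length 17, outside 18–19 ✗
GC content: GC 7/17 = 41.2% ✓

Fails: length.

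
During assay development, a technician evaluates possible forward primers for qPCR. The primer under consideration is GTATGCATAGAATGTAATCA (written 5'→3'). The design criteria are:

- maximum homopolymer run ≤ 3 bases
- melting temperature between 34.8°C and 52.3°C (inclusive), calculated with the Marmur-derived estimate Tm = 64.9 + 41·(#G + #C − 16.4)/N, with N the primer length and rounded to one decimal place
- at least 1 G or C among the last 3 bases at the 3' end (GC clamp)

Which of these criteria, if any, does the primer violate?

Meets all criteria.

Base counts: A=8, T=6, G=4, C=2 (length 20).
homopolymer run: longest run = 2 ✓
Tm: Tm = 64.9 + 41·(6 − 16.4)/20 = 43.6°C ✓
GC clamp: 3' end TCA has 1 G/C ✓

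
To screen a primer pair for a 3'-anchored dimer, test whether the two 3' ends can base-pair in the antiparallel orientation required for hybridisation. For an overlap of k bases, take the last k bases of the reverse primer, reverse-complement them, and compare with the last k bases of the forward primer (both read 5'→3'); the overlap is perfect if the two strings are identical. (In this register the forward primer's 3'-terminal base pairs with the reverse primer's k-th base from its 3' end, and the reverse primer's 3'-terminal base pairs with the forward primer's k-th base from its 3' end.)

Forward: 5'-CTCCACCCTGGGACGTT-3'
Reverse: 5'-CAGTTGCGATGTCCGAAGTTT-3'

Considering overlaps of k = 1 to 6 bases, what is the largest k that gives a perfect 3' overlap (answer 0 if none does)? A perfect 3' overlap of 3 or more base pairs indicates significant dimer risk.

Last 6 bases (5'→3') — forward …GACGTT, reverse …AAGTTT.
Reverse complement of the reverse primer's last 6 bases: AAACTT; its first k bases are the reverse complement of the reverse primer's last k bases, so a perfect k-base overlap needs the forward primer's last k bases to equal them.
Comparing (forward last k vs required): k=1: T vs A ✗; k=2: TT vs AA ✗; k=3: GTT vs AAA ✗; k=4: CGTT vs AAAC ✗; k=5: ACGTT vs AAACT ✗; k=6: GACGTT vs AAACTT ✗.
No overlap length from 1 to 6 is perfect, so the longest perfect 3' overlap is 0.

Longest perfect overlap: 0 complementary base pairs; below the dimer-risk threshold (threshold 3).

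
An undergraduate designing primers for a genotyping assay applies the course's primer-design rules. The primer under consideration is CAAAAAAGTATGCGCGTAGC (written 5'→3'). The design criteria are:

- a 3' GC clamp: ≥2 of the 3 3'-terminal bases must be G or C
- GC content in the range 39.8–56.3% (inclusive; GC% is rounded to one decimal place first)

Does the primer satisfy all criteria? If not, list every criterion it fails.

Base counts: A=8, T=3, G=5, C=4 (length 20).
GC clamp: 3' end AGC has 2 G/C ✓
GC content: GC 9/20 = 45.0% ✓

Meets all criteria.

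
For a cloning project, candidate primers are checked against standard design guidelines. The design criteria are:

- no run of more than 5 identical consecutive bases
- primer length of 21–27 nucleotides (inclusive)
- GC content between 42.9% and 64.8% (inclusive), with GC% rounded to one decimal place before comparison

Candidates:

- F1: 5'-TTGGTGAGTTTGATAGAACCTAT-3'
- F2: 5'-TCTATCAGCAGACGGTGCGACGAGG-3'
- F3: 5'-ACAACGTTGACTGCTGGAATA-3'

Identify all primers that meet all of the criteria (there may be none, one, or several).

F1 (23 nt, A=6 T=9 G=6 C=2): longest run = 3 ✓; length 23 ✓; GC 8/23 = 34.8%, outside 42.9–64.8% ✗ — fails.
F2 (25 nt, A=6 T=4 G=9 C=6): longest run = 2 ✓; length 25 ✓; GC 15/25 = 60.0% ✓ — passes.
F3 (21 nt, A=7 T=5 G=5 C=4): longest run = 2 ✓; length 21 ✓; GC 9/21 = 42.9% ✓ — passes.

F2 and F3.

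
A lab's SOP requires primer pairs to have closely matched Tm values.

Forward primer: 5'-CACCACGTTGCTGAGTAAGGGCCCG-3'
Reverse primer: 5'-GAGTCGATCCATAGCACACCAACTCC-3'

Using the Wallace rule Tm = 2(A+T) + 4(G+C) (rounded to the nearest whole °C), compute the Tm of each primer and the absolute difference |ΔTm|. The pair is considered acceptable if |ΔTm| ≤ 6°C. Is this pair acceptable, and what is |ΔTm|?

Forward: A=5 T=4 G=8 C=8 → Tm = 2·9 + 4·16 = 82°C.
Reverse: A=8 T=4 G=4 C=10 → Tm = 2·12 + 4·14 = 80°C.
|ΔTm| = |82 − 80| = 2°C, ≤ 6°C.

|ΔTm| = 2°C; the pair is acceptable.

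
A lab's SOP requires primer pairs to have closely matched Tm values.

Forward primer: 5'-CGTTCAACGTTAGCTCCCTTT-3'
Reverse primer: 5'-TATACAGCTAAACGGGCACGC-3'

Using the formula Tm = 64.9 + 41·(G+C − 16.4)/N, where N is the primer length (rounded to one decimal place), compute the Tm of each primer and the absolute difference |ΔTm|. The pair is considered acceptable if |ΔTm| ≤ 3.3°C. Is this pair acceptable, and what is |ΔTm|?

Forward: G+C = 10, N = 21 → Tm = 64.9 + 41·(10 − 16.4)/21 = 52.4°C.
Reverse: G+C = 11, N = 21 → Tm = 64.9 + 41·(11 − 16.4)/21 = 54.4°C.
|ΔTm| = |52.4 − 54.4| = 2.0°C, ≤ 3.3°C.

|ΔTm| = 2.0°C; the pair is acceptable.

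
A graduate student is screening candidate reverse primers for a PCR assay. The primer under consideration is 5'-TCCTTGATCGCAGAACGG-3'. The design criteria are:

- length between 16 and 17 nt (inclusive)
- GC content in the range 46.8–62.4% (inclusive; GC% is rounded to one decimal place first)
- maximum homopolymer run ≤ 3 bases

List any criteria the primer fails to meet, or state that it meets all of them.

Base counts: A=4, T=4, G=5, C=5 (length 18).
length: length 18, outside 16–17 ✗
GC content: GC 10/18 = 55.6% ✓
homopolymer run: longest run = 2 ✓

Fails: length.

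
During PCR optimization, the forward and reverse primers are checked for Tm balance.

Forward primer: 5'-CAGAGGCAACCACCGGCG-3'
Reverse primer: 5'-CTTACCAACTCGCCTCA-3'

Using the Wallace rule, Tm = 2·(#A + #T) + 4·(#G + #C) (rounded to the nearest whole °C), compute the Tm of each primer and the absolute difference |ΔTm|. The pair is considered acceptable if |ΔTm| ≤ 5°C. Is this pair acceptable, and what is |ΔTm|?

Forward: A=5 T=0 G=6 C=7 → Tm = 2·5 + 4·13 = 62°C.
Reverse: A=4 T=4 G=1 C=8 → Tm = 2·8 + 4·9 = 52°C.
|ΔTm| = |62 − 52| = 10°C, > 5°C.

|ΔTm| = 10°C; the pair is not acceptable.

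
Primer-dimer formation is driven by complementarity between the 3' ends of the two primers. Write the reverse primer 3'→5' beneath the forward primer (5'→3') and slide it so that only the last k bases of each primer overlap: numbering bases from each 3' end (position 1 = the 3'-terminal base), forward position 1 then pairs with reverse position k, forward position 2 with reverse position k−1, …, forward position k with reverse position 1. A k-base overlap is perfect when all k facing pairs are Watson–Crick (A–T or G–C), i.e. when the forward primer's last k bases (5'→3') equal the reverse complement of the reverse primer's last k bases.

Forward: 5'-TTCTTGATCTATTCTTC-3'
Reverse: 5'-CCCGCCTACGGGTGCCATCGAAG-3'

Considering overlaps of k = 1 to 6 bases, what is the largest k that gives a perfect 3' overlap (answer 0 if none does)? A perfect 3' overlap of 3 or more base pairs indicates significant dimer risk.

Last 6 bases (5'→3') — forward …TTCTTC, reverse …TCGAAG.
Reverse complement of the reverse primer's last 6 bases: CTTCGA; its first k bases are the reverse complement of the reverse primer's last k bases, so a perfect k-base overlap needs the forward primer's last k bases to equal them.
Comparing (forward last k vs required): k=1: C vs C ✓; k=2: TC vs CT ✗; k=3: TTC vs CTT ✗; k=4: CTTC vs CTTC ✓; k=5: TCTTC vs CTTCG ✗; k=6: TTCTTC vs CTTCGA ✗.
Perfect overlaps at k = 1, 4; the largest is 4.

Longest perfect overlap: 4 complementary base pairs; significant dimer risk (threshold 3).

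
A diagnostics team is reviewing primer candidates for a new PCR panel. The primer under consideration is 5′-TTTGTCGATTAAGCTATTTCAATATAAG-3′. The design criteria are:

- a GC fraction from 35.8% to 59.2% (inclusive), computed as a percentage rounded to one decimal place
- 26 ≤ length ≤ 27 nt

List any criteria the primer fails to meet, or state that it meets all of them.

Base counts: A=9, T=12, G=4, C=3 (length 28).
GC content: GC 7/28 = 25.0%, outside 35.8–59.2% ✗
length: length 28, outside 26–27 ✗

Fails: GC content, length.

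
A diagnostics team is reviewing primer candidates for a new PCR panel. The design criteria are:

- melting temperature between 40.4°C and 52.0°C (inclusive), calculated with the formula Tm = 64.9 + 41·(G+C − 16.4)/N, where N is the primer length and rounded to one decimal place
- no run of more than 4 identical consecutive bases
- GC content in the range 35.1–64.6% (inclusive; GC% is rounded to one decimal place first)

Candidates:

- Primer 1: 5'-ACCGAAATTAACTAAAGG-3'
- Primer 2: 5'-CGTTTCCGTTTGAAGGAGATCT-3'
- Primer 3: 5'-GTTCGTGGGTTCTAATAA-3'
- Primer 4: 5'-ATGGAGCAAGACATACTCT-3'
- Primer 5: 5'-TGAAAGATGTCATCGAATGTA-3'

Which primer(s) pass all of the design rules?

Primer 3 and Primer 4.

Primer 1 (18 nt, A=9 T=3 G=3 C=3): Tm = 64.9 + 41·(6 − 16.4)/18 = 41.2°C ✓; longest run = 3 ✓; GC 6/18 = 33.3%, outside 35.1–64.6% ✗ — fails.
Primer 2 (22 nt, A=4 T=8 G=6 C=4): Tm = 64.9 + 41·(10 − 16.4)/22 = 53.0°C, outside 40.4–52.0°C ✗; longest run = 3 ✓; GC 10/22 = 45.5% ✓ — fails.
Primer 3 (18 nt, A=4 T=7 G=5 C=2): Tm = 64.9 + 41·(7 − 16.4)/18 = 43.5°C ✓; longest run = 3 ✓; GC 7/18 = 38.9% ✓ — passes.
Primer 4 (19 nt, A=7 T=4 G=4 C=4): Tm = 64.9 + 41·(8 − 16.4)/19 = 46.8°C ✓; longest run = 2 ✓; GC 8/19 = 42.1% ✓ — passes.
Primer 5 (21 nt, A=8 T=6 G=5 C=2): Tm = 64.9 + 41·(7 − 16.4)/21 = 46.5°C ✓; longest run = 3 ✓; GC 7/21 = 33.3%, outside 35.1–64.6% ✗ — fails.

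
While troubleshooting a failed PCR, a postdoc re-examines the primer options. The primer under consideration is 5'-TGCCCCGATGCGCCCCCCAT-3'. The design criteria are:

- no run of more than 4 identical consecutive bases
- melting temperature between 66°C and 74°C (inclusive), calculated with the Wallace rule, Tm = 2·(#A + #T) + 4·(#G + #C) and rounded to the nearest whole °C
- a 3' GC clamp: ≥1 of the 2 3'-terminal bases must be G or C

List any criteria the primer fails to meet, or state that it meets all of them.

Fails: homopolymer run, GC clamp.

Base counts: A=2, T=3, G=4, C=11 (length 20).
homopolymer run: longest run = 6, exceeds 4 ✗
Tm: Tm = 2·5 + 4·15 = 70°C ✓
GC clamp: 3' end AT has 0 G/C, need ≥1 ✗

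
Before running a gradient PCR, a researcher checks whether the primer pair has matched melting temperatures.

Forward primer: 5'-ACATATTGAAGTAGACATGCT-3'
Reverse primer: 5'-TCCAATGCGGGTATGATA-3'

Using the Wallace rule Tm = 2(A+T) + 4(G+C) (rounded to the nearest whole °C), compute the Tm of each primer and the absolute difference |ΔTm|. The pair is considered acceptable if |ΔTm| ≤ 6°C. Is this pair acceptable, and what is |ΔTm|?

|ΔTm| = 4°C; the pair is acceptable.

Forward: A=8 T=6 G=4 C=3 → Tm = 2·14 + 4·7 = 56°C.
Reverse: A=5 T=5 G=5 C=3 → Tm = 2·10 + 4·8 = 52°C.
|ΔTm| = |56 − 52| = 4°C, ≤ 6°C.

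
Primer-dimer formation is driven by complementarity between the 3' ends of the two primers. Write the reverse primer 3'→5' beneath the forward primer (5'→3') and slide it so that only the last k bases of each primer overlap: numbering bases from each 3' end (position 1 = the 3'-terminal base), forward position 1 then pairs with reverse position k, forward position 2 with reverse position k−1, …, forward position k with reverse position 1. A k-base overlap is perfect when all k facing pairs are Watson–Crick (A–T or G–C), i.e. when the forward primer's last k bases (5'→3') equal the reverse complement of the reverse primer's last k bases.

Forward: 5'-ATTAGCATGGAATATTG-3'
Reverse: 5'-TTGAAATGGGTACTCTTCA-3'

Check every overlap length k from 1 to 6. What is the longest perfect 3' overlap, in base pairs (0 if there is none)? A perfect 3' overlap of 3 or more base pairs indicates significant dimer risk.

Last 6 bases (5'→3') — forward …ATATTG, reverse …TCTTCA.
Reverse complement of the reverse primer's last 6 bases: TGAAGA; its first k bases are the reverse complement of the reverse primer's last k bases, so a perfect k-base overlap needs the forward primer's last k bases to equal them.
Comparing (forward last k vs required): k=1: G vs T ✗; k=2: TG vs TG ✓; k=3: TTG vs TGA ✗; k=4: ATTG vs TGAA ✗; k=5: TATTG vs TGAAG ✗; k=6: ATATTG vs TGAAGA ✗.
Only k = 2 is perfect, so the longest perfect 3' overlap is 2.

Longest perfect overlap: 2 complementary base pairs; below the dimer-risk threshold (threshold 3).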